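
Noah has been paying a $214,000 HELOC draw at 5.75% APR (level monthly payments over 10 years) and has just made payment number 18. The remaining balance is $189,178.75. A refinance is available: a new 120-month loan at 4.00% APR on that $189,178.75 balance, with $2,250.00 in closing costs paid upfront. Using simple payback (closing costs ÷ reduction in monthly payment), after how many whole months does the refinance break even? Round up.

Current payment = 214,000 × 5.75%/12 / (1 − (1+0.0047917)^−120) = $2,349.06.
Refinanced payment = 189,178.75 × 0.0033333 / (1 − (1+0.0033333)^−120) = $1,915.34.
Monthly savings = $2,349.06 − $1,915.34 = $433.72.
Break-even = $2,250.00 / $433.72 = 5.19 → 6 months.

6 months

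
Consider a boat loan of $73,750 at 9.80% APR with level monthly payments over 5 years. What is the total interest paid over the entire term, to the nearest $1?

$19,833

At 9.80% the monthly rate is 0.0081667, so the payment is 73,750 × 0.0081667 / (1 − 1.0081667^−60) = $1,559.72.
Total paid = 60 × $1,559.72 = $93,583.20; interest = $93,583.20 − $73,750 = $19,833.20.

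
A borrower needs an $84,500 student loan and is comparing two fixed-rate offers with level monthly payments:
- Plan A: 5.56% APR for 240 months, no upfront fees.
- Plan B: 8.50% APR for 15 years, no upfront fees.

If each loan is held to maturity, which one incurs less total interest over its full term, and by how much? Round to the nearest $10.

Plan A: at 5.56% the monthly rate is 0.0046333, so the payment is 84,500 × 0.0046333 / (1 − 1.0046333^−240) = $584.13.
Total interest on Plan A = 240 × $584.13 − $84,500 = $55,691.20.
Plan B: at 8.50% the monthly rate is 0.0070833, so the payment is 84,500 × 0.0070833 / (1 − 1.0070833^−180) = $832.10.
Total interest on Plan B = 180 × $832.10 − $84,500 = $65,278.00.
Plan A is lower by $9,586.80.

Plan A by $9,590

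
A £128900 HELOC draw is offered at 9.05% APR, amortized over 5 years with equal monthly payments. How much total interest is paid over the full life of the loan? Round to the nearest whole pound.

£31,833

Monthly rate = 9.05%/12 = 0.0075417; payment = 128,900 × 0.0075417 / (1 − (1+0.0075417)^−60) = £2,678.88.
Total paid = 60 × £2,678.88 = £160,732.80; interest = £160,732.80 − £128,900 = £31,832.80.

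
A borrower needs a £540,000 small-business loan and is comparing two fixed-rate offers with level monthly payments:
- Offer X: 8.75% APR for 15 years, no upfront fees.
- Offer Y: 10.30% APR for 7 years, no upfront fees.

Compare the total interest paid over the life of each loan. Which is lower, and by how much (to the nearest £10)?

Offer Y by £211,380

Offer X: monthly rate = 8.75%/12 = 0.0072917; payment = 540,000 × 0.0072917 / (1 − (1+0.0072917)^−180) = £5,397.02.
Total interest on Offer X = 180 × £5,397.02 − £540,000 = £431,463.60.
Offer Y: monthly rate = 10.3%/12 = 0.0085833; payment = 540,000 × 0.0085833 / (1 − (1+0.0085833)^−84) = £9,048.57.
Total interest on Offer Y = 84 × £9,048.57 − £540,000 = £220,079.88.
Offer Y is lower by £211,383.72.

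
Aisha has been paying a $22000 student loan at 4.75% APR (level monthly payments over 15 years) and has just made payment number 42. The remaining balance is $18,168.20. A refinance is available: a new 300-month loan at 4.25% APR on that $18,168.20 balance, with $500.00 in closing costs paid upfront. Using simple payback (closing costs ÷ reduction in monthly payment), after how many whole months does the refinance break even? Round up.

7 months

Current payment = 22,000 × 4.75%/12 / (1 − (1+0.0039583)^−180) = $171.12.
Refinanced payment = 18,168.20 × 0.0035417 / (1 − (1+0.0035417)^−300) = $98.42.
Monthly savings = $171.12 − $98.42 = $72.70.
Break-even = $500.00 / $72.70 = 6.88 → 7 months.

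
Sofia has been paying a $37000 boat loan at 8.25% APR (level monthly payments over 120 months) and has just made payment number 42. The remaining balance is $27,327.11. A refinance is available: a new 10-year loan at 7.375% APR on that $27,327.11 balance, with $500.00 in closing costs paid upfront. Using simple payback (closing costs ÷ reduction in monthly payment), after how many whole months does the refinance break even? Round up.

Current payment = 37,000 × 8.25%/12 / (1 − (1+0.0068750)^−120) = $453.81.
Refinanced payment = 27,327.11 × 0.0061458 / (1 − (1+0.0061458)^−120) = $322.60.
Monthly savings = $453.81 − $322.60 = $131.21.
Break-even = $500.00 / $131.21 = 3.81 → 4 months.

4 months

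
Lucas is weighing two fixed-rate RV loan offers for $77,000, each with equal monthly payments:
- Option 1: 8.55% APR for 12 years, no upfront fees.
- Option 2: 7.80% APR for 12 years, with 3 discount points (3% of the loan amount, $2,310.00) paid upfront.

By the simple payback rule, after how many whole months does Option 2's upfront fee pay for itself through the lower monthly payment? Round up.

Option 1: monthly rate = 8.55%/12 = 0.0071250; payment = 77,000 × 0.0071250 / (1 − (1+0.0071250)^−144) = $856.88.
Option 2: at 7.80% the monthly rate is 0.0065000, so the payment is 77,000 × 0.0065000 / (1 − 1.0065000^−144) = $825.07.
Monthly savings = $856.88 − $825.07 = $31.81.
Break-even = $2,310.00 / $31.81 = 72.62 → 73 months.

73 months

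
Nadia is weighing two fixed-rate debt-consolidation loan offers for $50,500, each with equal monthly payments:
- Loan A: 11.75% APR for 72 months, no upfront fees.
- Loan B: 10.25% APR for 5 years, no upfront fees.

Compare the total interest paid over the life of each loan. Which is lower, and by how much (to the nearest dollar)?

Loan B by $5,861

Loan A: at 11.75% the monthly rate is 0.0097917, so the payment is 50,500 × 0.0097917 / (1 − 1.0097917^−72) = $980.73.
Total interest on Loan A = 72 × $980.73 − $50,500 = $20,112.56.
Loan B: at 10.25% the monthly rate is 0.0085417, so the payment is 50,500 × 0.0085417 / (1 − 1.0085417^−60) = $1,079.20.
Total interest on Loan B = 60 × $1,079.20 − $50,500 = $14,252.00.
Loan B is lower by $5,860.56.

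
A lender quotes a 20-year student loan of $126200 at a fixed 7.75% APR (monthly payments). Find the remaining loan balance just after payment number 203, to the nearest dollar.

$34,000

With monthly rate i = 7.75%/12 = 0.0064583, the balance after k of n payments is P · [(1+i)^n − (1+i)^k] / [(1+i)^n − 1].
(1+0.0064583)^240 = 4.68804775 and (1+0.0064583)^203 = 3.69442983, so the balance is 126,200 × (4.68804775 − 3.69442983) / (4.68804775 − 1) = $34,000.26.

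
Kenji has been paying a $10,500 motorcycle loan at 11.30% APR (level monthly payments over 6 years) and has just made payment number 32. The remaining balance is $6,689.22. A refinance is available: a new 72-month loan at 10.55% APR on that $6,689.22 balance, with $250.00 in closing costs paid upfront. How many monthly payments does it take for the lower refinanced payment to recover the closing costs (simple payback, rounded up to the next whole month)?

Current payment = 10,500 × 11.3%/12 / (1 − (1+0.0094167)^−72) = $201.47.
Refinanced payment = 6,689.22 × 0.0087917 / (1 − (1+0.0087917)^−72) = $125.79.
Monthly savings = $201.47 − $125.79 = $75.68.
Break-even = $250.00 / $75.68 = 3.30 → 4 months.

4 months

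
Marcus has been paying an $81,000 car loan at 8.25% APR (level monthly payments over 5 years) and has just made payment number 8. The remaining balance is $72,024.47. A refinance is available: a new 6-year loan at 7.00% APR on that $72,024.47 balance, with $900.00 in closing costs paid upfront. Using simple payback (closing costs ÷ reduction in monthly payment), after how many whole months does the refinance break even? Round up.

Current payment = 81,000 × 8.25%/12 / (1 − (1+0.0068750)^−60) = $1,652.10.
Refinanced payment = 72,024.47 × 0.0058333 / (1 − (1+0.0058333)^−72) = $1,227.95.
Monthly savings = $1,652.10 − $1,227.95 = $424.15.
Break-even = $900.00 / $424.15 = 2.12 → 3 months.

3 months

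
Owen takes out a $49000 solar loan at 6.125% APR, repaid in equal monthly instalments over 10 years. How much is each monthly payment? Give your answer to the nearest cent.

Monthly rate = 6.125%/12 = 0.0051042; payment = 49,000 × 0.0051042 / (1 − (1+0.0051042)^−120) = $547.08.

$547.08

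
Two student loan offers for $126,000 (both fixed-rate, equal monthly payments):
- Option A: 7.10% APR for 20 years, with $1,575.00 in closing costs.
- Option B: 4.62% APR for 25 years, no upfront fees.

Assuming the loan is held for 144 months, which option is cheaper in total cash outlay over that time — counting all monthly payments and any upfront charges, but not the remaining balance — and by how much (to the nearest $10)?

Option B by $41,250

Option A: at 7.10% the monthly rate is 0.0059167, so the payment is 126,000 × 0.0059167 / (1 − 1.0059167^−240) = $984.45.
Option B: monthly rate = 4.62%/12 = 0.0038500; payment = 126,000 × 0.0038500 / (1 − (1+0.0038500)^−300) = $708.96.
Over 144 months: Option A costs 144 × $984.45 + $1,575.00 = $143,335.80; Option B costs 144 × $708.96 = $102,090.24.
Option B is cheaper by $143,335.80 − $102,090.24 = $41,245.56.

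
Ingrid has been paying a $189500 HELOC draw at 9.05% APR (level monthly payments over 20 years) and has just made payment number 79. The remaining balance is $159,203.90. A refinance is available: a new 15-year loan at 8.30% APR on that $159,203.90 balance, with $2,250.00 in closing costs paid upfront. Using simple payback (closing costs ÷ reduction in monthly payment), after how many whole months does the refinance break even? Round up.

Current payment = 189,500 × 9.05%/12 / (1 − (1+0.0075417)^−240) = $1,711.08.
Refinanced payment = 159,203.90 × 0.0069167 / (1 − (1+0.0069167)^−180) = $1,549.14.
Monthly savings = $1,711.08 − $1,549.14 = $161.94.
Break-even = $2,250.00 / $161.94 = 13.89 → 14 months.

14 months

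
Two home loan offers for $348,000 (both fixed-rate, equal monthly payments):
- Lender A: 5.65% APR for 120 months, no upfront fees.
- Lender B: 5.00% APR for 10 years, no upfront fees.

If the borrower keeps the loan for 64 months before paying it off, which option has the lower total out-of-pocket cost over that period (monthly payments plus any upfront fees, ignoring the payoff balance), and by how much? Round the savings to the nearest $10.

Lender A: monthly rate = 5.65%/12 = 0.0047083; payment = 348,000 × 0.0047083 / (1 − (1+0.0047083)^−120) = $3,802.63.
Lender B: at 5.00% the monthly rate is 0.0041667, so the payment is 348,000 × 0.0041667 / (1 − 1.0041667^−120) = $3,691.08.
Over 64 months: Lender A costs 64 × $3,802.63 = $243,368.32; Lender B costs 64 × $3,691.08 = $236,229.12.
Lender B is cheaper by $243,368.32 − $236,229.12 = $7,139.20.

Lender B by $7,140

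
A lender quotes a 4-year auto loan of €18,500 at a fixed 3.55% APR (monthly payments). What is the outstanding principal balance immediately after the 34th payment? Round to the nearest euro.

€5,669

With monthly rate i = 3.55%/12 = 0.0029583, the balance after k of n payments is P · [(1+i)^n − (1+i)^k] / [(1+i)^n − 1].
(1+0.0029583)^48 = 1.15233506 and (1+0.0029583)^34 = 1.10565160, so the balance is 18,500 × (1.15233506 − 1.10565160) / (1.15233506 − 1) = €5,669.37.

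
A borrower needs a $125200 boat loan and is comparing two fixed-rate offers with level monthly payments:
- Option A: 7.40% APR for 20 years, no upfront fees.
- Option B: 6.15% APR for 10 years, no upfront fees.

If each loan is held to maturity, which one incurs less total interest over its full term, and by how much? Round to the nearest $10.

Option A: monthly rate = 7.4%/12 = 0.0061667; payment = 125,200 × 0.0061667 / (1 − (1+0.0061667)^−240) = $1,000.96.
Total interest on Option A = 240 × $1,000.96 − $125,200 = $115,030.40.
Option B: at 6.15% the monthly rate is 0.0051250, so the payment is 125,200 × 0.0051250 / (1 − 1.0051250^−120) = $1,399.43.
Total interest on Option B = 120 × $1,399.43 − $125,200 = $42,731.60.
Option B is lower by $72,298.80.

Option B by $72,300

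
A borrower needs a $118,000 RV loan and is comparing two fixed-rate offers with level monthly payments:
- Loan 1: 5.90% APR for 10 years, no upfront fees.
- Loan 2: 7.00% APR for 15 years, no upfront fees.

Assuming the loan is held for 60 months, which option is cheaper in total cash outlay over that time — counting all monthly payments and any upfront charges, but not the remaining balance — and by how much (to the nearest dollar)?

Loan 2 by $14,610

Loan 1: monthly rate = 5.9%/12 = 0.0049167; payment = 118,000 × 0.0049167 / (1 − (1+0.0049167)^−120) = $1,304.12.
Loan 2: at 7.00% the monthly rate is 0.0058333, so the payment is 118,000 × 0.0058333 / (1 − 1.0058333^−180) = $1,060.62.
Over 60 months: Loan 1 costs 60 × $1,304.12 = $78,247.20; Loan 2 costs 60 × $1,060.62 = $63,637.20.
Loan 2 is cheaper by $78,247.20 − $63,637.20 = $14,610.00.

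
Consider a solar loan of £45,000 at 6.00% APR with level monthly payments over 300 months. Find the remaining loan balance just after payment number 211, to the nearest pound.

With monthly rate i = 6%/12 = 0.0050000, the balance after k of n payments is P · [(1+i)^n − (1+i)^k] / [(1+i)^n − 1].
(1+0.0050000)^300 = 4.46496981 and (1+0.0050000)^211 = 2.86443539, so the balance is 45,000 × (4.46496981 − 2.86443539) / (4.46496981 − 1) = £20,786.34.

£20,786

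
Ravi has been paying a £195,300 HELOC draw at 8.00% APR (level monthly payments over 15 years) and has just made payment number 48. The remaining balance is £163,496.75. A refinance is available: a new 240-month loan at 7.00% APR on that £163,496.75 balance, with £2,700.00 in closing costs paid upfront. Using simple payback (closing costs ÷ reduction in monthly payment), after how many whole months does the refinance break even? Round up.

5 months

Current payment = 195,300 × 8%/12 / (1 − (1+0.0066667)^−180) = £1,866.39.
Refinanced payment = 163,496.75 × 0.0058333 / (1 − (1+0.0058333)^−240) = £1,267.59.
Monthly savings = £1,866.39 − £1,267.59 = £598.80.
Break-even = £2,700.00 / £598.80 = 4.51 → 5 months.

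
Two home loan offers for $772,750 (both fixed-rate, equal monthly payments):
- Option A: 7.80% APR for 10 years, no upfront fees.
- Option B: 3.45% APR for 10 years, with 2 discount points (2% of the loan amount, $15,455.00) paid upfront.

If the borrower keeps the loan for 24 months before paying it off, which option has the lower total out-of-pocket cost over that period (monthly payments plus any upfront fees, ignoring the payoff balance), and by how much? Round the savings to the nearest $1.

Option A: monthly rate = 7.8%/12 = 0.0065000; payment = 772,750 × 0.0065000 / (1 − (1+0.0065000)^−120) = $9,294.13.
Option B: at 3.45% the monthly rate is 0.0028750, so the payment is 772,750 × 0.0028750 / (1 − 1.0028750^−120) = $7,623.32.
Over 24 months: Option A costs 24 × $9,294.13 = $223,059.12; Option B costs 24 × $7,623.32 + $15,455.00 = $198,414.68.
Option B is cheaper by $223,059.12 − $198,414.68 = $24,644.44.

Option B by $24,644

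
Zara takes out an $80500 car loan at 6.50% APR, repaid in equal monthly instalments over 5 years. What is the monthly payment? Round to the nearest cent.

At 6.50% the monthly rate is 0.0054167, so the payment is 80,500 × 0.0054167 / (1 − 1.0054167^−60) = $1,575.07.

$1,575.07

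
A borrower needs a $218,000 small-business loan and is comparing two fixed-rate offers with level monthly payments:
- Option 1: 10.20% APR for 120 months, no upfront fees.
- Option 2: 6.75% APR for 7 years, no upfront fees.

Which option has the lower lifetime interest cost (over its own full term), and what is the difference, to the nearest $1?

Option 1: monthly rate = 10.2%/12 = 0.0085000; payment = 218,000 × 0.0085000 / (1 − (1+0.0085000)^−120) = $2,905.08.
Total interest on Option 1 = 120 × $2,905.08 − $218,000 = $130,609.60.
Option 2: monthly rate = 6.75%/12 = 0.0056250; payment = 218,000 × 0.0056250 / (1 − (1+0.0056250)^−84) = $3,263.63.
Total interest on Option 2 = 84 × $3,263.63 − $218,000 = $56,144.92.
Option 2 is lower by $74,464.68.

Option 2 by $74,465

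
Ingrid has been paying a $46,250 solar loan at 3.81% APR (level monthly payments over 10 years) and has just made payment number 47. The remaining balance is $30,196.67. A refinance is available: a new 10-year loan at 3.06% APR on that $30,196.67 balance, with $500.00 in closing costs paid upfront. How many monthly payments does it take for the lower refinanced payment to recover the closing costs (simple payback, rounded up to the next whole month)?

3 months

Current payment = 46,250 × 3.81%/12 / (1 − (1+0.0031750)^−120) = $464.09.
Refinanced payment = 30,196.67 × 0.0025500 / (1 − (1+0.0025500)^−120) = $292.42.
Monthly savings = $464.09 − $292.42 = $171.67.
Break-even = $500.00 / $171.67 = 2.91 → 3 months.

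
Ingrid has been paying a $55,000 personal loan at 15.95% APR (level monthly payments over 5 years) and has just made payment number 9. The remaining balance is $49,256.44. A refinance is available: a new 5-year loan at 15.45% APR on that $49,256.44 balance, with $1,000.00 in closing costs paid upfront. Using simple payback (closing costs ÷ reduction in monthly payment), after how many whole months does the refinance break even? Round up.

Current payment = 55,000 × 15.95%/12 / (1 − (1+0.0132917)^−60) = $1,336.03.
Refinanced payment = 49,256.44 × 0.0128750 / (1 − (1+0.0128750)^−60) = $1,183.47.
Monthly savings = $1,336.03 − $1,183.47 = $152.56.
Break-even = $1,000.00 / $152.56 = 6.55 → 7 months.

7 months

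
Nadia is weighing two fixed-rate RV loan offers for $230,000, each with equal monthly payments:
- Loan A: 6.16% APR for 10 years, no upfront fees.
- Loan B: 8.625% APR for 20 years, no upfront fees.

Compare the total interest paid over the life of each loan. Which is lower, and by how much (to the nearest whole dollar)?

Loan A: monthly rate = 6.16%/12 = 0.0051333; payment = 230,000 × 0.0051333 / (1 − (1+0.0051333)^−120) = $2,571.99.
Total interest on Loan A = 120 × $2,571.99 − $230,000 = $78,638.80.
Loan B: monthly rate = 8.625%/12 = 0.0071875; payment = 230,000 × 0.0071875 / (1 − (1+0.0071875)^−240) = $2,014.23.
Total interest on Loan B = 240 × $2,014.23 − $230,000 = $253,415.20.
Loan A is lower by $174,776.40.

Loan A by $174,776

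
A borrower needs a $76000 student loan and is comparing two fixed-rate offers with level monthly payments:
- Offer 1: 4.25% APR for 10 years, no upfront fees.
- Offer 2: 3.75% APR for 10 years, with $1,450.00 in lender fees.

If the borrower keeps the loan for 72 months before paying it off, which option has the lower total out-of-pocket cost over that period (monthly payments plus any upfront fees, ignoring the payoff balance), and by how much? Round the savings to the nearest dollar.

Offer 1 by $150

Offer 1: monthly rate = 4.25%/12 = 0.0035417; payment = 76,000 × 0.0035417 / (1 − (1+0.0035417)^−120) = $778.53.
Offer 2: monthly rate = 3.75%/12 = 0.0031250; payment = 76,000 × 0.0031250 / (1 − (1+0.0031250)^−120) = $760.47.
Over 72 months: Offer 1 costs 72 × $778.53 = $56,054.16; Offer 2 costs 72 × $760.47 + $1,450.00 = $56,203.84.
Offer 1 is cheaper by $56,203.84 − $56,054.16 = $149.68.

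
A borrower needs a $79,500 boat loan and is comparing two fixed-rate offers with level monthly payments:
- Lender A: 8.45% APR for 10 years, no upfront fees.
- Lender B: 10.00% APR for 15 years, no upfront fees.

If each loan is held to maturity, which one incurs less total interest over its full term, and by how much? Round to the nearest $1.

Lender A by $35,749

Lender A: monthly rate = 8.45%/12 = 0.0070417; payment = 79,500 × 0.0070417 / (1 − (1+0.0070417)^−120) = $983.56.
Total interest on Lender A = 120 × $983.56 − $79,500 = $38,527.20.
Lender B: at 10.00% the monthly rate is 0.0083333, so the payment is 79,500 × 0.0083333 / (1 − 1.0083333^−180) = $854.31.
Total interest on Lender B = 180 × $854.31 − $79,500 = $74,275.80.
Lender A is lower by $35,748.60.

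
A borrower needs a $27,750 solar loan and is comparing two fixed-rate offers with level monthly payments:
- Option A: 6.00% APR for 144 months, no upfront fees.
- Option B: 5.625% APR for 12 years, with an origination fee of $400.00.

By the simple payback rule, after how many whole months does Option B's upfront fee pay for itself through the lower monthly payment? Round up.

Option A: at 6.00% the monthly rate is 0.0050000, so the payment is 27,750 × 0.0050000 / (1 − 1.0050000^−144) = $270.80.
Option B: monthly rate = 5.625%/12 = 0.0046875; payment = 27,750 × 0.0046875 / (1 − (1+0.0046875)^−144) = $265.44.
Monthly savings = $270.80 − $265.44 = $5.36.
Break-even = $400.00 / $5.36 = 74.63 → 75 months.

75 months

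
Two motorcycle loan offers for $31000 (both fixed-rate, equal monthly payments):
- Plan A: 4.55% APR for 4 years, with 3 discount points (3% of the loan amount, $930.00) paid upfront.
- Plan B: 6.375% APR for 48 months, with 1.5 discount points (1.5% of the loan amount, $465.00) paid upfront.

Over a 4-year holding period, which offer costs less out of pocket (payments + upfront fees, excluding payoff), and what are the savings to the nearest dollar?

Plan A: at 4.55% the monthly rate is 0.0037917, so the payment is 31,000 × 0.0037917 / (1 − 1.0037917^−48) = $707.61.
Plan B: at 6.375% the monthly rate is 0.0053125, so the payment is 31,000 × 0.0053125 / (1 − 1.0053125^−48) = $733.38.
Over 48 months: Plan A costs 48 × $707.61 + $930.00 = $34,895.28; Plan B costs 48 × $733.38 + $465.00 = $35,667.24.
Plan A is cheaper by $35,667.24 − $34,895.28 = $771.96.

Plan A by $772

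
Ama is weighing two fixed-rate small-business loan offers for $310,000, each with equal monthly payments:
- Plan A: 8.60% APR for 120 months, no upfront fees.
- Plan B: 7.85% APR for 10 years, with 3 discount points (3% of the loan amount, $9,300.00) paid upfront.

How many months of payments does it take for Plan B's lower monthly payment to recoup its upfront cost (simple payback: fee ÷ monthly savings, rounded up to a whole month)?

76 months

Plan A: monthly rate = 8.6%/12 = 0.0071667; payment = 310,000 × 0.0071667 / (1 − (1+0.0071667)^−120) = $3,860.16.
Plan B: monthly rate = 7.85%/12 = 0.0065417; payment = 310,000 × 0.0065417 / (1 − (1+0.0065417)^−120) = $3,736.63.
Monthly savings = $3,860.16 − $3,736.63 = $123.53.
Break-even = $9,300.00 / $123.53 = 75.29 → 76 months.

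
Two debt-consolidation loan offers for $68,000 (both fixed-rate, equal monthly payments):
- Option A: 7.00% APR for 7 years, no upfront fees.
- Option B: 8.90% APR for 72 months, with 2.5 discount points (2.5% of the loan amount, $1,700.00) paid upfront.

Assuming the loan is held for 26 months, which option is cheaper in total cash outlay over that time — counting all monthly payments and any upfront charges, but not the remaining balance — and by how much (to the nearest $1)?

Option A: monthly rate = 7%/12 = 0.0058333; payment = 68,000 × 0.0058333 / (1 − (1+0.0058333)^−84) = $1,026.30.
Option B: monthly rate = 8.9%/12 = 0.0074167; payment = 68,000 × 0.0074167 / (1 − (1+0.0074167)^−72) = $1,222.36.
Over 26 months: Option A costs 26 × $1,026.30 = $26,683.80; Option B costs 26 × $1,222.36 + $1,700.00 = $33,481.36.
Option A is cheaper by $33,481.36 − $26,683.80 = $6,797.56.

Option A by $6,798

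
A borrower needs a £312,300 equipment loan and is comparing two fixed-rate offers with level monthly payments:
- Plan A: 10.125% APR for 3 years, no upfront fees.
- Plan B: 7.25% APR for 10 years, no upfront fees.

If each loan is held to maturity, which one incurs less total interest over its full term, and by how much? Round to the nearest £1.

Plan A: monthly rate = 10.125%/12 = 0.0084375; payment = 312,300 × 0.0084375 / (1 − (1+0.0084375)^−36) = £10,095.38.
Total interest on Plan A = 36 × £10,095.38 − £312,300 = £51,133.68.
Plan B: at 7.25% the monthly rate is 0.0060417, so the payment is 312,300 × 0.0060417 / (1 − 1.0060417^−120) = £3,666.43.
Total interest on Plan B = 120 × £3,666.43 − £312,300 = £127,671.60.
Plan A is lower by £76,537.92.

Plan A by £76,538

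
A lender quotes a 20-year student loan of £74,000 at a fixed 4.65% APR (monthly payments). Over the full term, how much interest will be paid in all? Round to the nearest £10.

At 4.65% the monthly rate is 0.0038750, so the payment is 74,000 × 0.0038750 / (1 − 1.0038750^−240) = £474.17.
Total paid = 240 × £474.17 = £113,800.80; interest = £113,800.80 − £74,000 = £39,800.80.

£39,800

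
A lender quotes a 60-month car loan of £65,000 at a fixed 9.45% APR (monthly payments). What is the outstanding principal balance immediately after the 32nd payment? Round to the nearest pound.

£34,143

With monthly rate i = 9.45%/12 = 0.0078750, the balance after k of n payments is P · [(1+i)^n − (1+i)^k] / [(1+i)^n − 1].
(1+0.0078750)^60 = 1.60103331 and (1+0.0078750)^32 = 1.28532670, so the balance is 65,000 × (1.60103331 − 1.28532670) / (1.60103331 − 1) = £34,142.75.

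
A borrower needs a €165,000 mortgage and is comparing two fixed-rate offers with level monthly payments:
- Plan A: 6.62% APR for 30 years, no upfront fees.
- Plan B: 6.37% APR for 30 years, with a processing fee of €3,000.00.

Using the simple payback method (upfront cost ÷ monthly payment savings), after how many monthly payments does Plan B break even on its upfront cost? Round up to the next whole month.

111 months

Plan A: at 6.62% the monthly rate is 0.0055167, so the payment is 165,000 × 0.0055167 / (1 − 1.0055167^−360) = €1,055.97.
Plan B: monthly rate = 6.37%/12 = 0.0053083; payment = 165,000 × 0.0053083 / (1 − (1+0.0053083)^−360) = €1,028.85.
Monthly savings = €1,055.97 − €1,028.85 = €27.12.
Break-even = €3,000.00 / €27.12 = 110.62 → 111 months.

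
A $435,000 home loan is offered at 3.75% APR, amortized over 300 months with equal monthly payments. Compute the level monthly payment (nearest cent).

At 3.75% the monthly rate is 0.0031250, so the payment is 435,000 × 0.0031250 / (1 − 1.0031250^−300) = $2,236.47.

$2,236.47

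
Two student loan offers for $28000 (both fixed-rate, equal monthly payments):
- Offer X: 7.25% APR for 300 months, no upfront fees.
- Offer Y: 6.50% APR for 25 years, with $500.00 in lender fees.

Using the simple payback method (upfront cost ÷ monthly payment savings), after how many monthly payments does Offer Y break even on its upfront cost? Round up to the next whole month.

38 months

Offer X: at 7.25% the monthly rate is 0.0060417, so the payment is 28,000 × 0.0060417 / (1 − 1.0060417^−300) = $202.39.
Offer Y: at 6.50% the monthly rate is 0.0054167, so the payment is 28,000 × 0.0054167 / (1 − 1.0054167^−300) = $189.06.
Monthly savings = $202.39 − $189.06 = $13.33.
Break-even = $500.00 / $13.33 = 37.51 → 38 months.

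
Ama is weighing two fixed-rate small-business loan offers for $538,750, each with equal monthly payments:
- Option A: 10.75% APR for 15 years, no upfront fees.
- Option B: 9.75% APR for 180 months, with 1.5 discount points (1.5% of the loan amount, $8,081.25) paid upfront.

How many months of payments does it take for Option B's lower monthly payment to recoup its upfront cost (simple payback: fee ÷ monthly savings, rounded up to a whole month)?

25 months

Option A: at 10.75% the monthly rate is 0.0089583, so the payment is 538,750 × 0.0089583 / (1 − 1.0089583^−180) = $6,039.11.
Option B: monthly rate = 9.75%/12 = 0.0081250; payment = 538,750 × 0.0081250 / (1 − (1+0.0081250)^−180) = $5,707.32.
Monthly savings = $6,039.11 − $5,707.32 = $331.79.
Break-even = $8,081.25 / $331.79 = 24.36 → 25 months.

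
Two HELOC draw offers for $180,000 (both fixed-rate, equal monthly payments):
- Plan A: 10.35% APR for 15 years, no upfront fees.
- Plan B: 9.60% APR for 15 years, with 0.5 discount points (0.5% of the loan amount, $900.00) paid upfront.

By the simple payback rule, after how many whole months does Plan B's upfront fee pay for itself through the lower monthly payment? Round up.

Plan A: monthly rate = 10.35%/12 = 0.0086250; payment = 180,000 × 0.0086250 / (1 − (1+0.0086250)^−180) = $1,973.01.
Plan B: at 9.60% the monthly rate is 0.0080000, so the payment is 180,000 × 0.0080000 / (1 − 1.0080000^−180) = $1,890.48.
Monthly savings = $1,973.01 − $1,890.48 = $82.53.
Break-even = $900.00 / $82.53 = 10.91 → 11 months.

11 months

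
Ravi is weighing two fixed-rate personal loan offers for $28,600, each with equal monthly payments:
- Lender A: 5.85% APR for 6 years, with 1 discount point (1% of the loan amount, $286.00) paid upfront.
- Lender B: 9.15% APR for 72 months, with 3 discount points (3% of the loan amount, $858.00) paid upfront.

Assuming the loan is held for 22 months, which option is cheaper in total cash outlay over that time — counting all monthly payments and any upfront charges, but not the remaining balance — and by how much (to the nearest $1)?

Lender A by $1,577

Lender A: monthly rate = 5.85%/12 = 0.0048750; payment = 28,600 × 0.0048750 / (1 − (1+0.0048750)^−72) = $471.96.
Lender B: monthly rate = 9.15%/12 = 0.0076250; payment = 28,600 × 0.0076250 / (1 − (1+0.0076250)^−72) = $517.66.
Over 22 months: Lender A costs 22 × $471.96 + $286.00 = $10,669.12; Lender B costs 22 × $517.66 + $858.00 = $12,246.52.
Lender A is cheaper by $12,246.52 − $10,669.12 = $1,577.40.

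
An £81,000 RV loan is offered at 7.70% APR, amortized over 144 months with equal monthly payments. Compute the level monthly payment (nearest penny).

£863.52

At 7.70% the monthly rate is 0.0064167, so the payment is 81,000 × 0.0064167 / (1 − 1.0064167^−144) = £863.52.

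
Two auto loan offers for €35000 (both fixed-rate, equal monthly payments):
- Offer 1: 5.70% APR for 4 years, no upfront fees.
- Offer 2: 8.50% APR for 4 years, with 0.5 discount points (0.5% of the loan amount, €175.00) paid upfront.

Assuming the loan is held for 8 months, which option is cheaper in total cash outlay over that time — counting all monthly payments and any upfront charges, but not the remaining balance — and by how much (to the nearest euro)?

Offer 1: at 5.70% the monthly rate is 0.0047500, so the payment is 35,000 × 0.0047500 / (1 − 1.0047500^−48) = €817.17.
Offer 2: at 8.50% the monthly rate is 0.0070833, so the payment is 35,000 × 0.0070833 / (1 − 1.0070833^−48) = €862.69.
Over 8 months: Offer 1 costs 8 × €817.17 = €6,537.36; Offer 2 costs 8 × €862.69 + €175.00 = €7,076.52.
Offer 1 is cheaper by €7,076.52 − €6,537.36 = €539.16.

Offer 1 by €539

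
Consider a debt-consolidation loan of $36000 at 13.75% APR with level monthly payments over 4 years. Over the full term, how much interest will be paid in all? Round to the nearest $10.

At 13.75% the monthly rate is 0.0114583, so the payment is 36,000 × 0.0114583 / (1 − 1.0114583^−48) = $979.24.
Total paid = 48 × $979.24 = $47,003.52; interest = $47,003.52 − $36,000 = $11,003.52.

$11,000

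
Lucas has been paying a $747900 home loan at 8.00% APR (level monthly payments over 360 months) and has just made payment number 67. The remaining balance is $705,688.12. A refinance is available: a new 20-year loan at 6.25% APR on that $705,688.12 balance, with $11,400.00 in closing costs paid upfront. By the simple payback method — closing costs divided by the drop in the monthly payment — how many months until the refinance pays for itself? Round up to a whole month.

35 months

Current payment = 747,900 × 8%/12 / (1 − (1+0.0066667)^−360) = $5,487.83.
Refinanced payment = 705,688.12 × 0.0052083 / (1 − (1+0.0052083)^−240) = $5,158.07.
Monthly savings = $5,487.83 − $5,158.07 = $329.76.
Break-even = $11,400.00 / $329.76 = 34.57 → 35 months.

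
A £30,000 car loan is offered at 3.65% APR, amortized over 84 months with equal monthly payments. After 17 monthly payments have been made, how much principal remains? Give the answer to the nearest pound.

With monthly rate i = 3.65%/12 = 0.0030417, the balance after k of n payments is P · [(1+i)^n − (1+i)^k] / [(1+i)^n − 1].
(1+0.0030417)^84 = 1.29060644 and (1+0.0030417)^17 = 1.05298591, so the balance is 30,000 × (1.29060644 − 1.05298591) / (1.29060644 − 1) = £24,530.14.

£24,530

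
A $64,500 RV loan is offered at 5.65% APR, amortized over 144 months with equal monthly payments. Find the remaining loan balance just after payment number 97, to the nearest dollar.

$25,994

With monthly rate i = 5.65%/12 = 0.0047083, the balance after k of n payments is P · [(1+i)^n − (1+i)^k] / [(1+i)^n − 1].
(1+0.0047083)^144 = 1.96680199 and (1+0.0047083)^97 = 1.57717698, so the balance is 64,500 × (1.96680199 − 1.57717698) / (1.96680199 − 1) = $25,993.75.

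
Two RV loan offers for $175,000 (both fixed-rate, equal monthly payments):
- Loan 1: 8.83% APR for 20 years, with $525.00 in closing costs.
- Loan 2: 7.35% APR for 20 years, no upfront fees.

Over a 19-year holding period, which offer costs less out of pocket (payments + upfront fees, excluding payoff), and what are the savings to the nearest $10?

Loan 2 by $37,380

Loan 1: at 8.83% the monthly rate is 0.0073583, so the payment is 175,000 × 0.0073583 / (1 − 1.0073583^−240) = $1,555.44.
Loan 2: monthly rate = 7.35%/12 = 0.0061250; payment = 175,000 × 0.0061250 / (1 − (1+0.0061250)^−240) = $1,393.78.
Over 228 months: Loan 1 costs 228 × $1,555.44 + $525.00 = $355,165.32; Loan 2 costs 228 × $1,393.78 = $317,781.84.
Loan 2 is cheaper by $355,165.32 − $317,781.84 = $37,383.48.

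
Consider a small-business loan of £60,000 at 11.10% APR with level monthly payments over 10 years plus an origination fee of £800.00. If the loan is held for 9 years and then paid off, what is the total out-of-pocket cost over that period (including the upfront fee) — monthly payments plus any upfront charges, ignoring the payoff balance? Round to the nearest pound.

£90,429

At 11.10% the monthly rate is 0.0092500, so the payment is 60,000 × 0.0092500 / (1 − 1.0092500^−120) = £829.90.
Total outlay = 108 × £829.90 + £800.00 = £90,429.20.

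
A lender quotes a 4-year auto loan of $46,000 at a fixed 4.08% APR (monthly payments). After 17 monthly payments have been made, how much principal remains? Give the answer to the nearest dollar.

$30,558

With monthly rate i = 4.08%/12 = 0.0034000, the balance after k of n payments is P · [(1+i)^n − (1+i)^k] / [(1+i)^n − 1].
(1+0.0034000)^48 = 1.17694628 and (1+0.0034000)^17 = 1.05939921, so the balance is 46,000 × (1.17694628 − 1.05939921) / (1.17694628 − 1) = $30,558.23.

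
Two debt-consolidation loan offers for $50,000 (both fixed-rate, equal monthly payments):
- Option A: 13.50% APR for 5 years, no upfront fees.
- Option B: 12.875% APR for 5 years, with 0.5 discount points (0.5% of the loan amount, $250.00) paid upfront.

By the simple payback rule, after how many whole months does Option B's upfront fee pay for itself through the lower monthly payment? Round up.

Option A: at 13.50% the monthly rate is 0.0112500, so the payment is 50,000 × 0.0112500 / (1 − 1.0112500^−60) = $1,150.49.
Option B: monthly rate = 12.875%/12 = 0.0107292; payment = 50,000 × 0.0107292 / (1 − (1+0.0107292)^−60) = $1,134.46.
Monthly savings = $1,150.49 − $1,134.46 = $16.03.
Break-even = $250.00 / $16.03 = 15.60 → 16 months.

16 months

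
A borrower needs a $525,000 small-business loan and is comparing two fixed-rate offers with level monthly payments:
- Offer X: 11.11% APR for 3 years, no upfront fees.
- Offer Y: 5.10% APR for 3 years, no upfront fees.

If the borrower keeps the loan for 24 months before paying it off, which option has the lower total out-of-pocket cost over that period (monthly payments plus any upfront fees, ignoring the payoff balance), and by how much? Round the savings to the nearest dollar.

Offer X: at 11.11% the monthly rate is 0.0092583, so the payment is 525,000 × 0.0092583 / (1 − 1.0092583^−36) = $17,215.19.
Offer Y: at 5.10% the monthly rate is 0.0042500, so the payment is 525,000 × 0.0042500 / (1 − 1.0042500^−36) = $15,758.30.
Over 24 months: Offer X costs 24 × $17,215.19 = $413,164.56; Offer Y costs 24 × $15,758.30 = $378,199.20.
Offer Y is cheaper by $413,164.56 − $378,199.20 = $34,965.36.

Offer Y by $34,965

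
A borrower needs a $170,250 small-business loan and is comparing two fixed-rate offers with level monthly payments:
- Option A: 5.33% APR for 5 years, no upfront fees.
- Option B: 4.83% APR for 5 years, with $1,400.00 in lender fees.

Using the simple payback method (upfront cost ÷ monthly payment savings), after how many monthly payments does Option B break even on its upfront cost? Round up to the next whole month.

Option A: monthly rate = 5.33%/12 = 0.0044417; payment = 170,250 × 0.0044417 / (1 − (1+0.0044417)^−60) = $3,238.63.
Option B: at 4.83% the monthly rate is 0.0040250, so the payment is 170,250 × 0.0040250 / (1 − 1.0040250^−60) = $3,199.58.
Monthly savings = $3,238.63 − $3,199.58 = $39.05.
Break-even = $1,400.00 / $39.05 = 35.85 → 36 months.

36 months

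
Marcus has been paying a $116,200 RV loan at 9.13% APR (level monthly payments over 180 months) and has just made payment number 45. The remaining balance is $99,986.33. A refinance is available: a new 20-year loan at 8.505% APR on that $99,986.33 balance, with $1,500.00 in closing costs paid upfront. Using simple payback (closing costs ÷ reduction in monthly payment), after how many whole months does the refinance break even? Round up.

Current payment = 116,200 × 9.13%/12 / (1 − (1+0.0076083)^−180) = $1,187.58.
Refinanced payment = 99,986.33 × 0.0070875 / (1 − (1+0.0070875)^−240) = $868.02.
Monthly savings = $1,187.58 − $868.02 = $319.56.
Break-even = $1,500.00 / $319.56 = 4.69 → 5 months.

5 months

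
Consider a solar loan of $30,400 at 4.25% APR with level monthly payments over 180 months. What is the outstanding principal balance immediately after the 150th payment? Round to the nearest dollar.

$6,498

With monthly rate i = 4.25%/12 = 0.0035417, the balance after k of n payments is P · [(1+i)^n − (1+i)^k] / [(1+i)^n − 1].
(1+0.0035417)^180 = 1.88961622 and (1+0.0035417)^150 = 1.69946154, so the balance is 30,400 × (1.88961622 − 1.69946154) / (1.88961622 − 1) = $6,497.97.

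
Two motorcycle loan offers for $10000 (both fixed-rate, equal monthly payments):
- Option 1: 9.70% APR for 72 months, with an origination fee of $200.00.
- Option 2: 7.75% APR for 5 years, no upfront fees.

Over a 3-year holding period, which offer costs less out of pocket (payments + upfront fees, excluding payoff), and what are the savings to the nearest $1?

Option 1 by $442

Option 1: at 9.70% the monthly rate is 0.0080833, so the payment is 10,000 × 0.0080833 / (1 − 1.0080833^−72) = $183.75.
Option 2: at 7.75% the monthly rate is 0.0064583, so the payment is 10,000 × 0.0064583 / (1 − 1.0064583^−60) = $201.57.
Over 36 months: Option 1 costs 36 × $183.75 + $200.00 = $6,815.00; Option 2 costs 36 × $201.57 = $7,256.52.
Option 1 is cheaper by $7,256.52 − $6,815.00 = $441.52.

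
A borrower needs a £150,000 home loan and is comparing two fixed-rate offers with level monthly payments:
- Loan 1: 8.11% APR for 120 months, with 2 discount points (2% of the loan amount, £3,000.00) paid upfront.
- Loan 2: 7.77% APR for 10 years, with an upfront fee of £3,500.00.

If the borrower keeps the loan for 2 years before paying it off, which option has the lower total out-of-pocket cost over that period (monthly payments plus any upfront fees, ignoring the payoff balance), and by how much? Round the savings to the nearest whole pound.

Loan 1: at 8.11% the monthly rate is 0.0067583, so the payment is 150,000 × 0.0067583 / (1 − 1.0067583^−120) = £1,828.64.
Loan 2: monthly rate = 7.77%/12 = 0.0064750; payment = 150,000 × 0.0064750 / (1 − (1+0.0064750)^−120) = £1,801.74.
Over 24 months: Loan 1 costs 24 × £1,828.64 + £3,000.00 = £46,887.36; Loan 2 costs 24 × £1,801.74 + £3,500.00 = £46,741.76.
Loan 2 is cheaper by £46,887.36 − £46,741.76 = £145.60.

Loan 2 by £146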